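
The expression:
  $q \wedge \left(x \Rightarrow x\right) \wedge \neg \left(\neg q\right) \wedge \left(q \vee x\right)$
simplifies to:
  $q$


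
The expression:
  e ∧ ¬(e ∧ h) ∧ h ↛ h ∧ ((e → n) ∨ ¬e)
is never true.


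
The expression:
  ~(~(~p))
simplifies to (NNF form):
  ~p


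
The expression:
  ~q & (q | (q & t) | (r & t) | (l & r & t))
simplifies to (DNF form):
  r & t & ~q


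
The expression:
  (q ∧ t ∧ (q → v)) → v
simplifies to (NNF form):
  True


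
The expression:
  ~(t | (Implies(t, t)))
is never true.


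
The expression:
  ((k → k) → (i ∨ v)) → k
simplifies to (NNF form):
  k ∨ (¬i ∧ ¬v)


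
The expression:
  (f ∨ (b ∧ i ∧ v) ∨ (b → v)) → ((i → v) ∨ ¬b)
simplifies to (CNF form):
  v ∨ ¬b ∨ ¬f ∨ ¬i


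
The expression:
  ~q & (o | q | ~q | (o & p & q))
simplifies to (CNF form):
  ~q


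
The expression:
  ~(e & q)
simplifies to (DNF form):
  ~e | ~q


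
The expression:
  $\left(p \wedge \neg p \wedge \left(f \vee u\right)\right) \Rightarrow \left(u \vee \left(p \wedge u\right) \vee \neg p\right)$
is always true.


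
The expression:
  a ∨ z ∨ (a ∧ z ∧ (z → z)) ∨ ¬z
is always true.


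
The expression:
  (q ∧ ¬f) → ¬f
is always true.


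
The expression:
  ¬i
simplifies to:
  ¬i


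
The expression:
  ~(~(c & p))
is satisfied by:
  {c: True, p: True}


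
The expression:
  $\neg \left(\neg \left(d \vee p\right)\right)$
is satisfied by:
  {d: True, p: True}
  {d: True, p: False}
  {p: True, d: False}


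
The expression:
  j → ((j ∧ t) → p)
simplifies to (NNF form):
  p ∨ ¬j ∨ ¬t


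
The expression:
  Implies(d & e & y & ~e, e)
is always true.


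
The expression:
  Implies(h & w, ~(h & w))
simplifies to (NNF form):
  ~h | ~w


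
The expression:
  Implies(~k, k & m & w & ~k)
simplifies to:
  k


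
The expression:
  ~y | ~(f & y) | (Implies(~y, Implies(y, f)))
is always true.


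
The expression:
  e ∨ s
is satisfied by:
  {e: True, s: True}
  {e: True, s: False}
  {s: True, e: False}


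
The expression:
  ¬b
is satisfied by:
  {b: False}


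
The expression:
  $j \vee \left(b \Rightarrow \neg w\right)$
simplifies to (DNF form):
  $j \vee \neg b \vee \neg w$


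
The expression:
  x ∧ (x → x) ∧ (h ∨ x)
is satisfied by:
  {x: True}


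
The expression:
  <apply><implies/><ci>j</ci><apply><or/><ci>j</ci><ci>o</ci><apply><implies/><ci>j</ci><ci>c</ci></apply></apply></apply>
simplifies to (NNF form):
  <true/>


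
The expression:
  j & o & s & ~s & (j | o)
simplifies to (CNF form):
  False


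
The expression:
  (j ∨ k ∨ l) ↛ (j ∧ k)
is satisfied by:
  {l: True, j: False, k: False}
  {k: True, l: True, j: False}
  {k: True, j: False, l: False}
  {l: True, j: True, k: False}
  {j: True, k: False, l: False}


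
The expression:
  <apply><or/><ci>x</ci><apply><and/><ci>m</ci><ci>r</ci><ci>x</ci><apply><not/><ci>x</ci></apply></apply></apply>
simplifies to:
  <ci>x</ci>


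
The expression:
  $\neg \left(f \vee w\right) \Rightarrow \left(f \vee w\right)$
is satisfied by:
  {w: True, f: True}
  {w: True, f: False}
  {f: True, w: False}


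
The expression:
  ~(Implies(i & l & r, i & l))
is never true.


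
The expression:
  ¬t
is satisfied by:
  {t: False}


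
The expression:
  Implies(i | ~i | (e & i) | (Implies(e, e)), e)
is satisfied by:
  {e: True}


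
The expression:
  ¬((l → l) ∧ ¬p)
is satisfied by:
  {p: True}


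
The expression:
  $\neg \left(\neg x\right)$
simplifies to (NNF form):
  $x$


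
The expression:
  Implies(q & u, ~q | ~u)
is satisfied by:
  {u: False, q: False}
  {q: True, u: False}
  {u: True, q: False}


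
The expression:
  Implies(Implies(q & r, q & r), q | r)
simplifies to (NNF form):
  q | r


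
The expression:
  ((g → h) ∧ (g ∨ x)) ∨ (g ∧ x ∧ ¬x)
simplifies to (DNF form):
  (g ∧ h) ∨ (x ∧ ¬g)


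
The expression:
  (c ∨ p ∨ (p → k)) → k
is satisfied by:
  {k: True}


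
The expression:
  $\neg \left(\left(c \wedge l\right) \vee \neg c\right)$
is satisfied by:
  {c: True, l: False}


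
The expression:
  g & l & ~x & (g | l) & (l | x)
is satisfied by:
  {g: True, l: True, x: False}


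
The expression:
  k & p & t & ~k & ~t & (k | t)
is never true.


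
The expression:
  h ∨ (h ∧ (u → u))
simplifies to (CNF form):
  h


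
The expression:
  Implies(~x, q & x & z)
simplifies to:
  x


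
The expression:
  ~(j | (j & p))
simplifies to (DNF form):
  ~j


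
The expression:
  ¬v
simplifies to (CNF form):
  ¬v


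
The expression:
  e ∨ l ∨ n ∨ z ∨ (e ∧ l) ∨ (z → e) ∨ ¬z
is always true.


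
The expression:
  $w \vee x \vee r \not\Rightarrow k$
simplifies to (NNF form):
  $w \vee x \vee \left(r \wedge \neg k\right)$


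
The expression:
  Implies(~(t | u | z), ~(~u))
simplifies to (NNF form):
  t | u | z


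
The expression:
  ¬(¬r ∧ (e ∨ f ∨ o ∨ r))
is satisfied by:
  {r: True, e: False, f: False, o: False}
  {r: True, o: True, e: False, f: False}
  {r: True, f: True, e: False, o: False}
  {r: True, o: True, f: True, e: False}
  {r: True, e: True, f: False, o: False}
  {r: True, o: True, e: True, f: False}
  {r: True, f: True, e: True, o: False}
  {r: True, o: True, f: True, e: True}
  {o: False, e: False, f: False, r: False}


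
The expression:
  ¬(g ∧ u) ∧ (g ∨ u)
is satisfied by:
  {g: True, u: False}
  {u: True, g: False}


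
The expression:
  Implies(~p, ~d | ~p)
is always true.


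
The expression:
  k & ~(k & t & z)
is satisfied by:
  {k: True, t: False, z: False}
  {z: True, k: True, t: False}
  {t: True, k: True, z: False}


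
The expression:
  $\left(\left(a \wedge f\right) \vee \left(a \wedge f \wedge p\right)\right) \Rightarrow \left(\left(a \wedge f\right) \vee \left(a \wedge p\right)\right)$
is always true.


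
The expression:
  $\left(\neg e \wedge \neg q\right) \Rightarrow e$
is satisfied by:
  {q: True, e: True}
  {q: True, e: False}
  {e: True, q: False}


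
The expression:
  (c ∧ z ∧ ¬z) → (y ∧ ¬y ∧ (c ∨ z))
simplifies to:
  True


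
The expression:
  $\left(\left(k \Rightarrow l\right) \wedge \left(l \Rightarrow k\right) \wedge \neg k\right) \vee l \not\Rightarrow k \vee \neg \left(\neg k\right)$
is always true.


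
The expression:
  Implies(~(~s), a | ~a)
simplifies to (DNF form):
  True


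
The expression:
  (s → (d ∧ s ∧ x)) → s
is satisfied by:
  {s: True}


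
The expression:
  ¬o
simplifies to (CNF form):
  ¬o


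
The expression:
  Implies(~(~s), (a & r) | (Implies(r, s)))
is always true.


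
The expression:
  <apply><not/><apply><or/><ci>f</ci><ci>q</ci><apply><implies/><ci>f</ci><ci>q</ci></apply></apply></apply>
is never true.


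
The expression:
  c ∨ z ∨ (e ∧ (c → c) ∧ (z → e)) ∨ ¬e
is always true.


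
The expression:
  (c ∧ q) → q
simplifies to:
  True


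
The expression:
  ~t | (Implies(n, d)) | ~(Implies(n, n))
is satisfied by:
  {d: True, t: False, n: False}
  {d: False, t: False, n: False}
  {n: True, d: True, t: False}
  {n: True, d: False, t: False}
  {t: True, d: True, n: False}
  {t: True, d: False, n: False}
  {t: True, n: True, d: True}


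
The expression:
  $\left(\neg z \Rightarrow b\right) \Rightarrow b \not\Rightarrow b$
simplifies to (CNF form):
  $\neg b \wedge \neg z$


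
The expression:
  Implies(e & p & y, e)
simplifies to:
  True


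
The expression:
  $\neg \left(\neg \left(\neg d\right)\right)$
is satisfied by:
  {d: False}


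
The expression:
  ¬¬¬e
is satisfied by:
  {e: False}


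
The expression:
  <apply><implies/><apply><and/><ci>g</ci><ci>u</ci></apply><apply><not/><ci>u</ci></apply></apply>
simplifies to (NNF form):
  <apply><or/><apply><not/><ci>g</ci></apply><apply><not/><ci>u</ci></apply></apply>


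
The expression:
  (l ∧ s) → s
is always true.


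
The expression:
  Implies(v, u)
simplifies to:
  u | ~v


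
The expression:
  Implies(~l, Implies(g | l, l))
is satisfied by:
  {l: True, g: False}
  {g: False, l: False}
  {g: True, l: True}


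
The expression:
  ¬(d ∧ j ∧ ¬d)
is always true.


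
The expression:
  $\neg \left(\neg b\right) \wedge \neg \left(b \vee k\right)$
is never true.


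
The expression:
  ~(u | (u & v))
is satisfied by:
  {u: False}


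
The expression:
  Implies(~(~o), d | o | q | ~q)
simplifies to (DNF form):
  True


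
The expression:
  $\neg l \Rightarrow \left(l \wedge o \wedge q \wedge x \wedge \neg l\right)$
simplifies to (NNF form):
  $l$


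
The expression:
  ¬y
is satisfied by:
  {y: False}


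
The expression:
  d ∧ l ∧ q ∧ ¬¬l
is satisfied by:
  {d: True, q: True, l: True}


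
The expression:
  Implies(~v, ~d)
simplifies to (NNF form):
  v | ~d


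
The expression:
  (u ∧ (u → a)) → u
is always true.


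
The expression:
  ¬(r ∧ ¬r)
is always true.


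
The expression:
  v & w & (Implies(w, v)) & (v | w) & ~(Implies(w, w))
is never true.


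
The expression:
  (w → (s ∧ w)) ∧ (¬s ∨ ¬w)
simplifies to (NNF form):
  ¬w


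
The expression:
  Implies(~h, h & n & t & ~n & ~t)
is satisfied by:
  {h: True}


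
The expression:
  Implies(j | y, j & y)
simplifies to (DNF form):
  (j & y) | (~j & ~y)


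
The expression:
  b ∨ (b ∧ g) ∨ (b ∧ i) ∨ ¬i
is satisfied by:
  {b: True, i: False}
  {i: False, b: False}
  {i: True, b: True}


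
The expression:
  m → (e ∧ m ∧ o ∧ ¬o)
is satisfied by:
  {m: False}


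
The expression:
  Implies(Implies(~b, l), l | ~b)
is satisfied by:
  {l: True, b: False}
  {b: False, l: False}
  {b: True, l: True}


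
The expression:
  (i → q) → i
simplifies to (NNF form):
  i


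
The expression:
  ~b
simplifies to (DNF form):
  ~b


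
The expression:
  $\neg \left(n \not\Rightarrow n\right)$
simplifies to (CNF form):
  $\text{True}$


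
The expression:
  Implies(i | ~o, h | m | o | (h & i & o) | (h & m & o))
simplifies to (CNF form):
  h | m | o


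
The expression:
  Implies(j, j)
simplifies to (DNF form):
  True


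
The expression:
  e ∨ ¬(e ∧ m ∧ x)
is always true.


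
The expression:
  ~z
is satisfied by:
  {z: False}


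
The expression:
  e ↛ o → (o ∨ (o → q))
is always true.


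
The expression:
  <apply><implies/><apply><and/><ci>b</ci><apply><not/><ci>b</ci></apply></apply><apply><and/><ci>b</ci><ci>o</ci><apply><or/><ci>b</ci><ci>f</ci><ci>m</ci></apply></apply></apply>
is always true.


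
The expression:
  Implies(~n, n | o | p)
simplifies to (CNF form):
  n | o | p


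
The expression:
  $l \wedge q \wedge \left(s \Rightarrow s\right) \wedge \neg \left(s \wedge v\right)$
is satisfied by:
  {q: True, l: True, s: False, v: False}
  {v: True, q: True, l: True, s: False}
  {s: True, q: True, l: True, v: False}


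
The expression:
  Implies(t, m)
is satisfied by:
  {m: True, t: False}
  {t: False, m: False}
  {t: True, m: True}


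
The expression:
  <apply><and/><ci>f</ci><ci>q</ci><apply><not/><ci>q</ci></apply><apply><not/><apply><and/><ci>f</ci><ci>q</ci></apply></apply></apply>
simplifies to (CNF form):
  <false/>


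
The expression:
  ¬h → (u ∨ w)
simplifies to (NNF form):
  h ∨ u ∨ w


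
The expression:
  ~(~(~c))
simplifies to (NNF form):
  ~c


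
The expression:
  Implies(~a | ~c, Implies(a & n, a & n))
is always true.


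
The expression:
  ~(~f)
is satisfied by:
  {f: True}


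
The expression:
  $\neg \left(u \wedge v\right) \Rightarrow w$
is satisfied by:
  {v: True, w: True, u: True}
  {v: True, w: True, u: False}
  {w: True, u: True, v: False}
  {w: True, u: False, v: False}
  {v: True, u: True, w: False}


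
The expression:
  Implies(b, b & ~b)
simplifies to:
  ~b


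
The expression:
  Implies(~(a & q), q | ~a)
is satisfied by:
  {q: True, a: False}
  {a: False, q: False}
  {a: True, q: True}


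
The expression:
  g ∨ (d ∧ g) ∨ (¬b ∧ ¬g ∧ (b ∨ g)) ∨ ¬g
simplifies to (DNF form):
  True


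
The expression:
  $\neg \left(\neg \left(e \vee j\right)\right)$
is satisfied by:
  {e: True, j: True}
  {e: True, j: False}
  {j: True, e: False}


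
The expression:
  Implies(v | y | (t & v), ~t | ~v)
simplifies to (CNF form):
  ~t | ~v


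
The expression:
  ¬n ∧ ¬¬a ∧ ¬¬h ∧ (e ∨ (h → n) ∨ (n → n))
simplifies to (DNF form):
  a ∧ h ∧ ¬n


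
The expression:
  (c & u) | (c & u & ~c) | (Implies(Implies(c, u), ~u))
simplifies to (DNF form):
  c | ~u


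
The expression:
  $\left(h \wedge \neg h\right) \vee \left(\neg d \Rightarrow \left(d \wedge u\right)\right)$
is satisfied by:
  {d: True}


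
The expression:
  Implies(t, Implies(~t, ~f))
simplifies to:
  True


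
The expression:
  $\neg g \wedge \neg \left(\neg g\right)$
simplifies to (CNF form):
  $\text{False}$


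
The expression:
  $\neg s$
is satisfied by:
  {s: False}


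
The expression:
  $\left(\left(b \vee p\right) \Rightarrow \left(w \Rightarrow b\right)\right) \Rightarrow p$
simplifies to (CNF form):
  $p$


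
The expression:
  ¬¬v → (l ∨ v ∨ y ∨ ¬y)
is always true.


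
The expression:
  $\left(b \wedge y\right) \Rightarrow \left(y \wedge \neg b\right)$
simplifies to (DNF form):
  $\neg b \vee \neg y$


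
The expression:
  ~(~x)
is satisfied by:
  {x: True}


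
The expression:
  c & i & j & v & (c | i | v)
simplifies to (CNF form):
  c & i & j & v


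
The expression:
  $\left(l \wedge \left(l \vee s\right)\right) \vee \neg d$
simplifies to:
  $l \vee \neg d$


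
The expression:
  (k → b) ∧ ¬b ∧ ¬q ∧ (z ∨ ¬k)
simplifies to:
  ¬b ∧ ¬k ∧ ¬q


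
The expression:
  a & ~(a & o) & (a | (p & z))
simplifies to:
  a & ~o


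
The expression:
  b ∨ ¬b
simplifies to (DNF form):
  True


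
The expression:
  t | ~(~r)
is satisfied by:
  {r: True, t: True}
  {r: True, t: False}
  {t: True, r: False}


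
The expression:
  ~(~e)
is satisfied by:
  {e: True}


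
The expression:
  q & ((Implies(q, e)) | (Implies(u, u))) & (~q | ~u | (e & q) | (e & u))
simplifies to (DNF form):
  (e & q) | (q & ~u)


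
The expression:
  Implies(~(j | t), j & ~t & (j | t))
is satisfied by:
  {t: True, j: True}
  {t: True, j: False}
  {j: True, t: False}


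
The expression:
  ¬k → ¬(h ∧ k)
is always true.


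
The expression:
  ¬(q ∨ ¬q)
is never true.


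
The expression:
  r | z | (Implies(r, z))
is always true.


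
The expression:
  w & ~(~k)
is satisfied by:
  {w: True, k: True}


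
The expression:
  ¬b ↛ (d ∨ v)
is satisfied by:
  {d: False, v: False, b: False}


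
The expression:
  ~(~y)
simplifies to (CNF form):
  y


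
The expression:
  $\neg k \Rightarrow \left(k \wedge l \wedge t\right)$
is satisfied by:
  {k: True}


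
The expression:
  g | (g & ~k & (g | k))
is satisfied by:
  {g: True}


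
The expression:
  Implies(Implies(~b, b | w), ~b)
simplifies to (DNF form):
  ~b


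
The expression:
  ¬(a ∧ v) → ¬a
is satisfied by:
  {v: True, a: False}
  {a: False, v: False}
  {a: True, v: True}


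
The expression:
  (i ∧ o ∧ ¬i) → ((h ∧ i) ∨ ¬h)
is always true.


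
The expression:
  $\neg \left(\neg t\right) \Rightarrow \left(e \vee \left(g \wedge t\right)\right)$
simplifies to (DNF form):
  $e \vee g \vee \neg t$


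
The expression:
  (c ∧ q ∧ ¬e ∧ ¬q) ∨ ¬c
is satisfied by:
  {c: False}


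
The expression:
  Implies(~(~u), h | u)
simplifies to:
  True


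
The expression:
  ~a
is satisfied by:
  {a: False}


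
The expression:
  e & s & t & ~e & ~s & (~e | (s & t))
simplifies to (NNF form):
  False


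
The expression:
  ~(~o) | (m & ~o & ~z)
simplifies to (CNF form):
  (m | o) & (o | ~z)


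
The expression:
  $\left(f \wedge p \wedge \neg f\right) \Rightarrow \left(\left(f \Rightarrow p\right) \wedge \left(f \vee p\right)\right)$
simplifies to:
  $\text{True}$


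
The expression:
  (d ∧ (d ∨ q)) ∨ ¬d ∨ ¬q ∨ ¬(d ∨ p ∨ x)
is always true.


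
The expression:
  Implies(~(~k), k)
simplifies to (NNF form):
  True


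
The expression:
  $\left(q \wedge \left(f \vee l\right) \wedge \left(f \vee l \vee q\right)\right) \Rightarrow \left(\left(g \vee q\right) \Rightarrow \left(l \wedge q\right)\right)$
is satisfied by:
  {l: True, q: False, f: False}
  {l: False, q: False, f: False}
  {f: True, l: True, q: False}
  {f: True, l: False, q: False}
  {q: True, l: True, f: False}
  {q: True, l: False, f: False}
  {q: True, f: True, l: True}


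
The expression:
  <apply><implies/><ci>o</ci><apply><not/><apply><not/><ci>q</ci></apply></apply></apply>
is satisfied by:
  {q: True, o: False}
  {o: False, q: False}
  {o: True, q: True}


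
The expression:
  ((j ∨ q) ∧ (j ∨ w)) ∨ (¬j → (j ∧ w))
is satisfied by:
  {q: True, j: True, w: True}
  {q: True, j: True, w: False}
  {j: True, w: True, q: False}
  {j: True, w: False, q: False}
  {q: True, w: True, j: False}


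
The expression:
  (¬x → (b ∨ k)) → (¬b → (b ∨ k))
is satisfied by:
  {b: True, k: True, x: False}
  {b: True, k: False, x: False}
  {k: True, b: False, x: False}
  {b: False, k: False, x: False}
  {b: True, x: True, k: True}
  {b: True, x: True, k: False}
  {x: True, k: True, b: False}


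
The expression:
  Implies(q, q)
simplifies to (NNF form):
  True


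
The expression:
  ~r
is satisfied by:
  {r: False}


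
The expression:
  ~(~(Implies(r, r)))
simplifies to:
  True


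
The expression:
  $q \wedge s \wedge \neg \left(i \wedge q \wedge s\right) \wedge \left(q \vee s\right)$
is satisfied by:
  {s: True, q: True, i: False}


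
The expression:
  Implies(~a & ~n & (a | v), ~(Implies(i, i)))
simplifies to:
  a | n | ~v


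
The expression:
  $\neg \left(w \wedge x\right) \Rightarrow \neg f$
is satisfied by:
  {x: True, w: True, f: False}
  {x: True, w: False, f: False}
  {w: True, x: False, f: False}
  {x: False, w: False, f: False}
  {f: True, x: True, w: True}


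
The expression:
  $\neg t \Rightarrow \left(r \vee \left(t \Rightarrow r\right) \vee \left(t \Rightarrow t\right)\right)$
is always true.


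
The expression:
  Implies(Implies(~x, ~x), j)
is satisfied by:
  {j: True}


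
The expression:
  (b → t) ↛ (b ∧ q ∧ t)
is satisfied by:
  {t: True, q: False, b: False}
  {q: False, b: False, t: False}
  {t: True, q: True, b: False}
  {q: True, t: False, b: False}
  {b: True, t: True, q: False}


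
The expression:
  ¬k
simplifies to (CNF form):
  ¬k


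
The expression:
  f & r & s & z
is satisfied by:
  {r: True, z: True, s: True, f: True}


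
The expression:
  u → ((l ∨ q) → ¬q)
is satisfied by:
  {u: False, q: False}
  {q: True, u: False}
  {u: True, q: False}


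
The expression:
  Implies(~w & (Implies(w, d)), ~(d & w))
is always true.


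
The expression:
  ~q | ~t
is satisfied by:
  {t: False, q: False}
  {q: True, t: False}
  {t: True, q: False}


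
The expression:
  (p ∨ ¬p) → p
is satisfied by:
  {p: True}


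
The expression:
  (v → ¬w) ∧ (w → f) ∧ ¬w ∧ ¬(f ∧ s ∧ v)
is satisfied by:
  {w: False, s: False, v: False, f: False}
  {f: True, w: False, s: False, v: False}
  {v: True, w: False, s: False, f: False}
  {f: True, v: True, w: False, s: False}
  {s: True, f: False, w: False, v: False}
  {f: True, s: True, w: False, v: False}
  {v: True, s: True, f: False, w: False}


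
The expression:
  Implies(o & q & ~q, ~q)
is always true.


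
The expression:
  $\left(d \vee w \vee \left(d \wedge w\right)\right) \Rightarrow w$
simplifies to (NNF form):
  $w \vee \neg d$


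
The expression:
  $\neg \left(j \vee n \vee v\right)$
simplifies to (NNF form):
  $\neg j \wedge \neg n \wedge \neg v$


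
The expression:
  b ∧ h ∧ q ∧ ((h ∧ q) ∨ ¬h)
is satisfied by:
  {h: True, b: True, q: True}


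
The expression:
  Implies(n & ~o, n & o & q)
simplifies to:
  o | ~n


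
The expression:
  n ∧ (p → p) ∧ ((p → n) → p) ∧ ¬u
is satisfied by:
  {p: True, n: True, u: False}


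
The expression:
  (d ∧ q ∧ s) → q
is always true.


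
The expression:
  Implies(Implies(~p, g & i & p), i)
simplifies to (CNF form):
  i | ~p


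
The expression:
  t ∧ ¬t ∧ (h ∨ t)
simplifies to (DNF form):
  False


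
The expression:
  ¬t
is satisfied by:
  {t: False}


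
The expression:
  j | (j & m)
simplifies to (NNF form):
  j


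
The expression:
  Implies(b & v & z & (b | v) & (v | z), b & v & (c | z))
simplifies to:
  True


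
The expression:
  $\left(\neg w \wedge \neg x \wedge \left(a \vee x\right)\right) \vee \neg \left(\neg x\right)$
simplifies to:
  $x \vee \left(a \wedge \neg w\right)$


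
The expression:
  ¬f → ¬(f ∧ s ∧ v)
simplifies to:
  True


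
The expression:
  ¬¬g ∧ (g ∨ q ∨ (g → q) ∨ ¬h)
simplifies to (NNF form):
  g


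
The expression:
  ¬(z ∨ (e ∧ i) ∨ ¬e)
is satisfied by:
  {e: True, i: False, z: False}


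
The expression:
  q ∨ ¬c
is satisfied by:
  {q: True, c: False}
  {c: False, q: False}
  {c: True, q: True}


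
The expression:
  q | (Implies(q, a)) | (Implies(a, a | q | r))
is always true.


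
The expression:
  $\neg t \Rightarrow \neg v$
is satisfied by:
  {t: True, v: False}
  {v: False, t: False}
  {v: True, t: True}


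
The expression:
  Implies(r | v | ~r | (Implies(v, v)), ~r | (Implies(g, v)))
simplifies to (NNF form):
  v | ~g | ~r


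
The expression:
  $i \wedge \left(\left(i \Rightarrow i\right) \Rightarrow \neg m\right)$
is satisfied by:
  {i: True, m: False}


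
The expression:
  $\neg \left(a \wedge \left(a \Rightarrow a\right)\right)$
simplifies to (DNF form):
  $\neg a$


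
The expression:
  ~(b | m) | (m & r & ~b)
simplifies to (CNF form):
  ~b & (r | ~m)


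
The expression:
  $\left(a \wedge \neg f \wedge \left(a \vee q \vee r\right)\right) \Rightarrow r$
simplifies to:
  $f \vee r \vee \neg a$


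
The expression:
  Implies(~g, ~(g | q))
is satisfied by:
  {g: True, q: False}
  {q: False, g: False}
  {q: True, g: True}


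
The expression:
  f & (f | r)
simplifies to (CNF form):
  f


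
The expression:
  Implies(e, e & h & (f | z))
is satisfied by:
  {h: True, z: True, f: True, e: False}
  {h: True, z: True, f: False, e: False}
  {h: True, f: True, z: False, e: False}
  {h: True, f: False, z: False, e: False}
  {z: True, f: True, h: False, e: False}
  {z: True, f: False, h: False, e: False}
  {f: True, h: False, z: False, e: False}
  {f: False, h: False, z: False, e: False}
  {e: True, h: True, z: True, f: True}
  {e: True, h: True, z: True, f: False}
  {e: True, h: True, f: True, z: False}


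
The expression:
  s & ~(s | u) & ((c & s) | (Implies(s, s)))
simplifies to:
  False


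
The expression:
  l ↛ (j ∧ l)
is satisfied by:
  {l: True, j: False}


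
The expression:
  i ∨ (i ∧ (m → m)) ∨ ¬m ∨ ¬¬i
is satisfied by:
  {i: True, m: False}
  {m: False, i: False}
  {m: True, i: True}


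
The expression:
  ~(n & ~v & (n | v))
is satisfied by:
  {v: True, n: False}
  {n: False, v: False}
  {n: True, v: True}


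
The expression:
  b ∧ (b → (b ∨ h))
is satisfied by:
  {b: True}


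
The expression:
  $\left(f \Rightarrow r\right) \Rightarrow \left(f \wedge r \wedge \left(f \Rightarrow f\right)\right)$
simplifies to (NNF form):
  $f$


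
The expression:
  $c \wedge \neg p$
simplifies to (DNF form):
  $c \wedge \neg p$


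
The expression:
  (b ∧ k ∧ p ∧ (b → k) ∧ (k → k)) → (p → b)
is always true.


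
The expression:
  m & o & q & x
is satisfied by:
  {m: True, o: True, x: True, q: True}


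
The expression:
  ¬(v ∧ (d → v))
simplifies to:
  ¬v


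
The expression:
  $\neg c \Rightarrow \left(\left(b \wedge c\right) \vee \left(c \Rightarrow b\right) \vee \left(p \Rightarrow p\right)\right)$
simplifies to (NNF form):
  $\text{True}$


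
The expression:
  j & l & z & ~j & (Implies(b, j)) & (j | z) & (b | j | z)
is never true.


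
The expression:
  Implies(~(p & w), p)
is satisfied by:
  {p: True}


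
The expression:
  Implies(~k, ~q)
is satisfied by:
  {k: True, q: False}
  {q: False, k: False}
  {q: True, k: True}


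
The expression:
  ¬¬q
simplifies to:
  q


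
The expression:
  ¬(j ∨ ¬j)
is never true.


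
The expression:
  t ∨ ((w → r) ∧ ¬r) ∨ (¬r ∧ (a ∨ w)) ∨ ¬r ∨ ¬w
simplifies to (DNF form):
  t ∨ ¬r ∨ ¬w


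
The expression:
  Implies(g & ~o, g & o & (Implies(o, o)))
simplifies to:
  o | ~g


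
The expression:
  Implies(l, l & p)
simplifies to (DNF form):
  p | ~l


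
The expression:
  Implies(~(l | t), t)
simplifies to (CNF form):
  l | t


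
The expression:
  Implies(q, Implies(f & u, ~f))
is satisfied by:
  {u: False, q: False, f: False}
  {f: True, u: False, q: False}
  {q: True, u: False, f: False}
  {f: True, q: True, u: False}
  {u: True, f: False, q: False}
  {f: True, u: True, q: False}
  {q: True, u: True, f: False}


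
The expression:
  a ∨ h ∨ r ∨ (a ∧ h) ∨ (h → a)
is always true.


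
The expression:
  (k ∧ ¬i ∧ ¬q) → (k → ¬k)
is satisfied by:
  {i: True, q: True, k: False}
  {i: True, k: False, q: False}
  {q: True, k: False, i: False}
  {q: False, k: False, i: False}
  {i: True, q: True, k: True}
  {i: True, k: True, q: False}
  {q: True, k: True, i: False}


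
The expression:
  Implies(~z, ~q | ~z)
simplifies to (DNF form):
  True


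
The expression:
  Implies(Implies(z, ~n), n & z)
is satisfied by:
  {z: True, n: True}


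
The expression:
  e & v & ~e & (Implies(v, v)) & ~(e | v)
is never true.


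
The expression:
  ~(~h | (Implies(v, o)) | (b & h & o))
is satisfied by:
  {h: True, v: True, o: False}


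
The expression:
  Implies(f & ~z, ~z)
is always true.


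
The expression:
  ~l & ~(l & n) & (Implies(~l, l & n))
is never true.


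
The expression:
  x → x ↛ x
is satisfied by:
  {x: False}


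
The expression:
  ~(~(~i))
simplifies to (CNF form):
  ~i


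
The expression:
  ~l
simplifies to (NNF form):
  ~l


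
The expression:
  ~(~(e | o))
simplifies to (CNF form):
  e | o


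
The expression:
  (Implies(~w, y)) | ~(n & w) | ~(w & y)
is always true.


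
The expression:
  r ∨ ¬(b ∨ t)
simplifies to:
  r ∨ (¬b ∧ ¬t)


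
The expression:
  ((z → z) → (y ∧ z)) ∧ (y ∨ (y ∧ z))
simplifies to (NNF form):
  y ∧ z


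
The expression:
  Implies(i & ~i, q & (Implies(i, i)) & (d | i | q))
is always true.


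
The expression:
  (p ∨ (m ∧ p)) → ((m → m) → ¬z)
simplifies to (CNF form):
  ¬p ∨ ¬z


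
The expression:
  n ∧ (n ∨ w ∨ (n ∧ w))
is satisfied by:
  {n: True}


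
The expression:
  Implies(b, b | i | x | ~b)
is always true.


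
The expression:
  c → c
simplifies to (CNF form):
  True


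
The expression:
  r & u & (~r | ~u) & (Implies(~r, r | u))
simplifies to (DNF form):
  False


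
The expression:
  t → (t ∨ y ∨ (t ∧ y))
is always true.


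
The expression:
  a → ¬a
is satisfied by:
  {a: False}


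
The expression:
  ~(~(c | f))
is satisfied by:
  {c: True, f: True}
  {c: True, f: False}
  {f: True, c: False}


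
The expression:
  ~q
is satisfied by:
  {q: False}


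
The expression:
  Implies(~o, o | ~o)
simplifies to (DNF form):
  True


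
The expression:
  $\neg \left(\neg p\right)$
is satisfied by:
  {p: True}


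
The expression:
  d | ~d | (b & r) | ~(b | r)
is always true.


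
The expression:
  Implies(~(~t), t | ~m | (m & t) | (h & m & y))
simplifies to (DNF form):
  True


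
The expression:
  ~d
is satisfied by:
  {d: False}


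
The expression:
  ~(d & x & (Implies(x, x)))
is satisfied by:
  {d: False, x: False}
  {x: True, d: False}
  {d: True, x: False}


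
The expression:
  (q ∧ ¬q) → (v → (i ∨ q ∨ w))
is always true.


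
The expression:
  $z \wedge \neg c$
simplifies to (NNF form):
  $z \wedge \neg c$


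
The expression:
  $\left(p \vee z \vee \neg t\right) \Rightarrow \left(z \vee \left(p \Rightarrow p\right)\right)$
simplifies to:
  $\text{True}$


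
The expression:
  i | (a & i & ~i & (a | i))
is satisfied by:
  {i: True}


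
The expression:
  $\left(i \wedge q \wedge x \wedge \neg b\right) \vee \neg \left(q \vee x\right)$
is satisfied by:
  {i: True, b: False, x: False, q: False}
  {q: False, b: False, i: False, x: False}
  {i: True, b: True, q: False, x: False}
  {b: True, q: False, i: False, x: False}
  {x: True, q: True, i: True, b: False}


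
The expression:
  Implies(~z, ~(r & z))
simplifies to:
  True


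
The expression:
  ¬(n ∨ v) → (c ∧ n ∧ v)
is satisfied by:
  {n: True, v: True}
  {n: True, v: False}
  {v: True, n: False}


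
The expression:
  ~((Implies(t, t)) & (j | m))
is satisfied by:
  {j: False, m: False}


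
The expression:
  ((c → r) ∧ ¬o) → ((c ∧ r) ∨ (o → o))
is always true.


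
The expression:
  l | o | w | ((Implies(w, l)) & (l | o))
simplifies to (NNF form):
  l | o | w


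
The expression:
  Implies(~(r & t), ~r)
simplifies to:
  t | ~r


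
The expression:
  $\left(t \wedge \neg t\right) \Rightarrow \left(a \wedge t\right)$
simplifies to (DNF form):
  $\text{True}$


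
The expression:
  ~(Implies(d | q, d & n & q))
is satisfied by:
  {q: True, n: False, d: False}
  {d: True, q: True, n: False}
  {q: True, n: True, d: False}
  {d: True, n: False, q: False}
  {d: True, n: True, q: False}


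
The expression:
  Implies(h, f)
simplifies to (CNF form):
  f | ~h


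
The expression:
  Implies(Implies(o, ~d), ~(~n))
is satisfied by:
  {n: True, o: True, d: True}
  {n: True, o: True, d: False}
  {n: True, d: True, o: False}
  {n: True, d: False, o: False}
  {o: True, d: True, n: False}


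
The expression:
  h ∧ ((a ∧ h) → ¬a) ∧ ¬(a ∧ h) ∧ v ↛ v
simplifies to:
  False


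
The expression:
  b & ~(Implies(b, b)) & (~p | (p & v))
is never true.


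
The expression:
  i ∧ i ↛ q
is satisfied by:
  {i: True, q: False}


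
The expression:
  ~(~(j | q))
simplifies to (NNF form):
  j | q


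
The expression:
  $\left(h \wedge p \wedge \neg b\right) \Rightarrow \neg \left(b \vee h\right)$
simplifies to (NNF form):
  $b \vee \neg h \vee \neg p$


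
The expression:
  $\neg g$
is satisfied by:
  {g: False}


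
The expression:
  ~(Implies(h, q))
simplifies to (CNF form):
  h & ~q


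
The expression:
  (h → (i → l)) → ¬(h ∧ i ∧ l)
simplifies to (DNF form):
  ¬h ∨ ¬i ∨ ¬l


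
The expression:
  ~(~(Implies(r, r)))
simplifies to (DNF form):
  True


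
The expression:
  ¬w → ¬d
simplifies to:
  w ∨ ¬d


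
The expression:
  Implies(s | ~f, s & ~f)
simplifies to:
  (f & ~s) | (s & ~f)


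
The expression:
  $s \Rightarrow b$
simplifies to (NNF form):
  $b \vee \neg s$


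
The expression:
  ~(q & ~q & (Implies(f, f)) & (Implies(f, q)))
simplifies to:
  True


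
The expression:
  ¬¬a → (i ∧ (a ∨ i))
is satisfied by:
  {i: True, a: False}
  {a: False, i: False}
  {a: True, i: True}


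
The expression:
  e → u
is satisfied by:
  {u: True, e: False}
  {e: False, u: False}
  {e: True, u: True}


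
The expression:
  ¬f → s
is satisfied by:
  {s: True, f: True}
  {s: True, f: False}
  {f: True, s: False}


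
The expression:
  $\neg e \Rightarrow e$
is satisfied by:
  {e: True}


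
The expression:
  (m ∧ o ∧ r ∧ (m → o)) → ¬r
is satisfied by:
  {m: False, o: False, r: False}
  {r: True, m: False, o: False}
  {o: True, m: False, r: False}
  {r: True, o: True, m: False}
  {m: True, r: False, o: False}
  {r: True, m: True, o: False}
  {o: True, m: True, r: False}


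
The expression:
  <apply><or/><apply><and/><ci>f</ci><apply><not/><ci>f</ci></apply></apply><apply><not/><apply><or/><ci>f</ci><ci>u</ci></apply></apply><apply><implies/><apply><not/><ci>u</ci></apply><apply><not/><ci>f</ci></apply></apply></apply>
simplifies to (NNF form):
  <apply><or/><ci>u</ci><apply><not/><ci>f</ci></apply></apply>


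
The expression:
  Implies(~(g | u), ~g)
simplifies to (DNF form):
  True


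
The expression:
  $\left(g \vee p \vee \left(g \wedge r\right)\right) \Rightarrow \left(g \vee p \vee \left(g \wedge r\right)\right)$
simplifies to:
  $\text{True}$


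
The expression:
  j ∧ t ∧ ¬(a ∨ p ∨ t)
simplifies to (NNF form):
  False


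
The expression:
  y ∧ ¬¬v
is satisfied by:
  {y: True, v: True}


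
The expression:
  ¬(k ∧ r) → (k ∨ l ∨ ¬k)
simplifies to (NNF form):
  True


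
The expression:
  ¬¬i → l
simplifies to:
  l ∨ ¬i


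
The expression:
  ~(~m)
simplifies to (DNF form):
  m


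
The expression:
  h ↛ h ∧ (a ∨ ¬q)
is never true.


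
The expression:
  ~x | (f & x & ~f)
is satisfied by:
  {x: False}


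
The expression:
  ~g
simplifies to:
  ~g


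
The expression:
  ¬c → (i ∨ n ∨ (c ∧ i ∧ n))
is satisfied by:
  {i: True, n: True, c: True}
  {i: True, n: True, c: False}
  {i: True, c: True, n: False}
  {i: True, c: False, n: False}
  {n: True, c: True, i: False}
  {n: True, c: False, i: False}
  {c: True, n: False, i: False}


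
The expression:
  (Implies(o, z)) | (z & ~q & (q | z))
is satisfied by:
  {z: True, o: False}
  {o: False, z: False}
  {o: True, z: True}


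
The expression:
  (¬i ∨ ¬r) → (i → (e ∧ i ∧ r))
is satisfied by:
  {r: True, i: False}
  {i: False, r: False}
  {i: True, r: True}


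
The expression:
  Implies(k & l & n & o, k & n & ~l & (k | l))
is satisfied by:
  {l: False, k: False, o: False, n: False}
  {n: True, l: False, k: False, o: False}
  {o: True, l: False, k: False, n: False}
  {n: True, o: True, l: False, k: False}
  {k: True, n: False, l: False, o: False}
  {n: True, k: True, l: False, o: False}
  {o: True, k: True, n: False, l: False}
  {n: True, o: True, k: True, l: False}
  {l: True, o: False, k: False, n: False}
  {n: True, l: True, o: False, k: False}
  {o: True, l: True, n: False, k: False}
  {n: True, o: True, l: True, k: False}
  {k: True, l: True, o: False, n: False}
  {n: True, k: True, l: True, o: False}
  {o: True, k: True, l: True, n: False}


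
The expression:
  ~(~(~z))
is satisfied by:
  {z: False}


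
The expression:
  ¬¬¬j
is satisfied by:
  {j: False}


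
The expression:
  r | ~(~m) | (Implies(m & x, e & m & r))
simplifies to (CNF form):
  True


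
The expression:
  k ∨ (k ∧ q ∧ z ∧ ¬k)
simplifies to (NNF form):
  k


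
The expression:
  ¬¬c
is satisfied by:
  {c: True}


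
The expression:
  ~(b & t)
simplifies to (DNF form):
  ~b | ~t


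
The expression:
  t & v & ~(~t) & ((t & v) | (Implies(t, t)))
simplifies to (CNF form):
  t & v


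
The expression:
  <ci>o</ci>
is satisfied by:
  {o: True}


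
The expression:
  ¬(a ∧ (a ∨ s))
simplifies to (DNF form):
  ¬a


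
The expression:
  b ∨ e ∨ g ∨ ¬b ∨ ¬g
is always true.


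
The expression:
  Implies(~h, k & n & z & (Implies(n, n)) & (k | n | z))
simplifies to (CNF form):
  (h | k) & (h | n) & (h | z)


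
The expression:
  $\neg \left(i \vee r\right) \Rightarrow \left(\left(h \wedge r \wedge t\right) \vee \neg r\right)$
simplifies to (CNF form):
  $\text{True}$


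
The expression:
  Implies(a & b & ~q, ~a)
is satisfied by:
  {q: True, a: False, b: False}
  {q: False, a: False, b: False}
  {b: True, q: True, a: False}
  {b: True, q: False, a: False}
  {a: True, q: True, b: False}
  {a: True, q: False, b: False}
  {a: True, b: True, q: True}


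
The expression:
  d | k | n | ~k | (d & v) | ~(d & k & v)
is always true.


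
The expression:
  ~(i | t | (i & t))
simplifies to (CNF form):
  ~i & ~t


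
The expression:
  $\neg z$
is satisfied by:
  {z: False}


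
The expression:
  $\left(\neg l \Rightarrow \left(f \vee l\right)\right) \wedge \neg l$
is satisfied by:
  {f: True, l: False}


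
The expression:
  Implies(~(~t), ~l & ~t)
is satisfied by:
  {t: False}


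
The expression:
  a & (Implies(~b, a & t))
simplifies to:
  a & (b | t)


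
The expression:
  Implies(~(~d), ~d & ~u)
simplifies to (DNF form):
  ~d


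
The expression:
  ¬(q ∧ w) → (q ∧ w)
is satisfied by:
  {w: True, q: True}


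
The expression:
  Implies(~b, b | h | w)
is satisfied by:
  {h: True, b: True, w: True}
  {h: True, b: True, w: False}
  {h: True, w: True, b: False}
  {h: True, w: False, b: False}
  {b: True, w: True, h: False}
  {b: True, w: False, h: False}
  {w: True, b: False, h: False}


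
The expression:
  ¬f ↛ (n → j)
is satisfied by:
  {n: True, f: False, j: False}


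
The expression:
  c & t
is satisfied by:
  {t: True, c: True}


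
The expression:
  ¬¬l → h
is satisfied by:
  {h: True, l: False}
  {l: False, h: False}
  {l: True, h: True}


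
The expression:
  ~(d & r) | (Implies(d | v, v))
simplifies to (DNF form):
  v | ~d | ~r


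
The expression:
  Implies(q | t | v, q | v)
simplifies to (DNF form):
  q | v | ~t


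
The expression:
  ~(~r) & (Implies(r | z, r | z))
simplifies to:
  r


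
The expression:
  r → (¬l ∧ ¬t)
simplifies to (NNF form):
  (¬l ∧ ¬t) ∨ ¬r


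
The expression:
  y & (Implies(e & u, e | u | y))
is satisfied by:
  {y: True}


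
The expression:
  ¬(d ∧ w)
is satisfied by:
  {w: False, d: False}
  {d: True, w: False}
  {w: True, d: False}


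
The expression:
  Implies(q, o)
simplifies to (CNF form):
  o | ~q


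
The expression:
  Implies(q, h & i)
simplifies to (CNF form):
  (h | ~q) & (i | ~q)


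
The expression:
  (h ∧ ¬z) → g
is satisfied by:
  {z: True, g: True, h: False}
  {z: True, h: False, g: False}
  {g: True, h: False, z: False}
  {g: False, h: False, z: False}
  {z: True, g: True, h: True}
  {z: True, h: True, g: False}
  {g: True, h: True, z: False}
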